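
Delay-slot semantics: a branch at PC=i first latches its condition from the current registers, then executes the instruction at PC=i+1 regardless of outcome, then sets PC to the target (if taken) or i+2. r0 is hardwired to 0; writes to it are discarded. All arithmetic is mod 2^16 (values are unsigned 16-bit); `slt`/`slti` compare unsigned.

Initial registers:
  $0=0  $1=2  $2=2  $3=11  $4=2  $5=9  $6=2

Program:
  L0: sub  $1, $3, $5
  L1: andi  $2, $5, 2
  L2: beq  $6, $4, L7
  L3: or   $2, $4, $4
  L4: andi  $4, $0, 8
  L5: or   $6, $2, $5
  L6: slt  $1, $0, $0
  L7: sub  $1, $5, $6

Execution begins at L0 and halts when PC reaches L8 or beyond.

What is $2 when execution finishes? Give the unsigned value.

PC=0  sub  $1, $3, $5        | $0=0 $1=2 $2=2 $3=11 $4=2 $5=9 $6=2
PC=1  andi  $2, $5, 2        | $0=0 $1=2 $2=0 $3=11 $4=2 $5=9 $6=2
PC=2  beq  $6, $4, L7        | $0=0 $1=2 $2=0 $3=11 $4=2 $5=9 $6=2  [TAKEN]
PC=3  or   $2, $4, $4        | $0=0 $1=2 $2=2 $3=11 $4=2 $5=9 $6=2
PC=7  sub  $1, $5, $6        | $0=0 $1=7 $2=2 $3=11 $4=2 $5=9 $6=2

2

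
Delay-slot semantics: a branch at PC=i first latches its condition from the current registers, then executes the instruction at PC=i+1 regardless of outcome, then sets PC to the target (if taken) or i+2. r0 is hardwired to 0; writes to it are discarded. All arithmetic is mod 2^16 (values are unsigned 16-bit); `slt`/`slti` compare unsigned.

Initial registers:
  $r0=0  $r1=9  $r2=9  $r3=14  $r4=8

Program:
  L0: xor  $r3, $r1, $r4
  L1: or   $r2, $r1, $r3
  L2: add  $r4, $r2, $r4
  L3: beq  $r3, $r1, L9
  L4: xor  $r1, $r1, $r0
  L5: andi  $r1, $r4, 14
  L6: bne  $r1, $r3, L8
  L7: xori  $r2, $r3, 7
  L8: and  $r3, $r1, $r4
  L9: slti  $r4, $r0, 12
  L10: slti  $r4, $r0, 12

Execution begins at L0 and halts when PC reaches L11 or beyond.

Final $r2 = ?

  step pc=0: xor  $r3, $r1, $r4  regs=(0,9,9,1,8)
  step pc=1: or   $r2, $r1, $r3  regs=(0,9,9,1,8)
  step pc=2: add  $r4, $r2, $r4  regs=(0,9,9,1,17)
  step pc=3: beq  $r3, $r1, L9  cond=F  regs=(0,9,9,1,17)
  step pc=4: xor  $r1, $r1, $r0  regs=(0,9,9,1,17)
  step pc=5: andi  $r1, $r4, 14  regs=(0,0,9,1,17)
  step pc=6: bne  $r1, $r3, L8  cond=T  regs=(0,0,9,1,17)
  step pc=7: xori  $r2, $r3, 7  regs=(0,0,6,1,17)
  step pc=8: and  $r3, $r1, $r4  regs=(0,0,6,0,17)
  step pc=9: slti  $r4, $r0, 12  regs=(0,0,6,0,1)
  step pc=10: slti  $r4, $r0, 12  regs=(0,0,6,0,1)

6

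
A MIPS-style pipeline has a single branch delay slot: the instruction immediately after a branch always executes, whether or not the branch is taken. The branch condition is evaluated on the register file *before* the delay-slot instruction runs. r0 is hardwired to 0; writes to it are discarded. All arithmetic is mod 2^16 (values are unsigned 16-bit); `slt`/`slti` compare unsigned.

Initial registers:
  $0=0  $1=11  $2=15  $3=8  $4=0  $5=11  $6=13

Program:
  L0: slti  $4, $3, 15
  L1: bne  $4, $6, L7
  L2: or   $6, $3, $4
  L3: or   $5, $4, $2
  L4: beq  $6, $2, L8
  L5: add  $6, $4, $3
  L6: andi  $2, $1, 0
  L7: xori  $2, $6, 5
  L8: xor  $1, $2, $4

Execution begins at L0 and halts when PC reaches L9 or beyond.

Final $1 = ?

13

[0] slti  $4, $3, 15  →  {$0:0, $1:11, $2:15, $3:8, $4:1, $5:11, $6:13}
[1] bne  $4, $6, L7  →  {$0:0, $1:11, $2:15, $3:8, $4:1, $5:11, $6:13}  ⟨branch taken⟩
[2] or   $6, $3, $4  →  {$0:0, $1:11, $2:15, $3:8, $4:1, $5:11, $6:9}
[7] xori  $2, $6, 5  →  {$0:0, $1:11, $2:12, $3:8, $4:1, $5:11, $6:9}
[8] xor  $1, $2, $4  →  {$0:0, $1:13, $2:12, $3:8, $4:1, $5:11, $6:9}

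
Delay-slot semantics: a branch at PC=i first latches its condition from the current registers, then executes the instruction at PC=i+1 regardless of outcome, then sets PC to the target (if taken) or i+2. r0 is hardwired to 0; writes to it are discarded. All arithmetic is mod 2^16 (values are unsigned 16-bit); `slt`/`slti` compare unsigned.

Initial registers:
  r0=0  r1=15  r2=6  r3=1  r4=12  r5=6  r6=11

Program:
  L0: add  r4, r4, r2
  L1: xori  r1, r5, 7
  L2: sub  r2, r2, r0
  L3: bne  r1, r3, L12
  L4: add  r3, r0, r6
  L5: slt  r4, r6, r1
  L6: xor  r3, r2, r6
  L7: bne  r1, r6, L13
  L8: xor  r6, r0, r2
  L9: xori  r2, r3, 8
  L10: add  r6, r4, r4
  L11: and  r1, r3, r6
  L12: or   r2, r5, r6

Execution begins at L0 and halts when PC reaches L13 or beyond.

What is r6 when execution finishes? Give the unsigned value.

6

  step pc=0: add  r4, r4, r2  regs=(0,15,6,1,18,6,11)
  step pc=1: xori  r1, r5, 7  regs=(0,1,6,1,18,6,11)
  step pc=2: sub  r2, r2, r0  regs=(0,1,6,1,18,6,11)
  step pc=3: bne  r1, r3, L12  cond=F  regs=(0,1,6,1,18,6,11)
  step pc=4: add  r3, r0, r6  regs=(0,1,6,11,18,6,11)
  step pc=5: slt  r4, r6, r1  regs=(0,1,6,11,0,6,11)
  step pc=6: xor  r3, r2, r6  regs=(0,1,6,13,0,6,11)
  step pc=7: bne  r1, r6, L13  cond=T  regs=(0,1,6,13,0,6,11)
  step pc=8: xor  r6, r0, r2  regs=(0,1,6,13,0,6,6)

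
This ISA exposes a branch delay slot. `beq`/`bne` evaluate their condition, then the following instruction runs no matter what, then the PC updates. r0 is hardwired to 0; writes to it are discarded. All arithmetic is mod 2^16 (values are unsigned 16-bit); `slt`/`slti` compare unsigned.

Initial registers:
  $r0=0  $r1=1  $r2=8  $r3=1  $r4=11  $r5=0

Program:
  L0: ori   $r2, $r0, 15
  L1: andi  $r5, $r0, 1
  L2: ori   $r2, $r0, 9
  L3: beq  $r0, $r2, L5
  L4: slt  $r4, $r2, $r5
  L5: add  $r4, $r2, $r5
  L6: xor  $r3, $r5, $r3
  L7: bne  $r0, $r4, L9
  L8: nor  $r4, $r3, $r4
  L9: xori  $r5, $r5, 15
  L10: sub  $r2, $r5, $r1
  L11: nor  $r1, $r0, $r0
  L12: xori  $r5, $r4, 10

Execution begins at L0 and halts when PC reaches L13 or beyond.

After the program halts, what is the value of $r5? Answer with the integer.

65532

#0 ori   $r2, $r0, 15 ; 0/1/15/1/11/0
#1 andi  $r5, $r0, 1 ; 0/1/15/1/11/0
#2 ori   $r2, $r0, 9 ; 0/1/9/1/11/0
#3 beq  $r0, $r2, L5 ; 0/1/9/1/11/0 ; →fallthru
#4 slt  $r4, $r2, $r5 ; 0/1/9/1/0/0
#5 add  $r4, $r2, $r5 ; 0/1/9/1/9/0
#6 xor  $r3, $r5, $r3 ; 0/1/9/1/9/0
#7 bne  $r0, $r4, L9 ; 0/1/9/1/9/0 ; →target
#8 nor  $r4, $r3, $r4 ; 0/1/9/1/65526/0
#9 xori  $r5, $r5, 15 ; 0/1/9/1/65526/15
#10 sub  $r2, $r5, $r1 ; 0/1/14/1/65526/15
#11 nor  $r1, $r0, $r0 ; 0/65535/14/1/65526/15
#12 xori  $r5, $r4, 10 ; 0/65535/14/1/65526/65532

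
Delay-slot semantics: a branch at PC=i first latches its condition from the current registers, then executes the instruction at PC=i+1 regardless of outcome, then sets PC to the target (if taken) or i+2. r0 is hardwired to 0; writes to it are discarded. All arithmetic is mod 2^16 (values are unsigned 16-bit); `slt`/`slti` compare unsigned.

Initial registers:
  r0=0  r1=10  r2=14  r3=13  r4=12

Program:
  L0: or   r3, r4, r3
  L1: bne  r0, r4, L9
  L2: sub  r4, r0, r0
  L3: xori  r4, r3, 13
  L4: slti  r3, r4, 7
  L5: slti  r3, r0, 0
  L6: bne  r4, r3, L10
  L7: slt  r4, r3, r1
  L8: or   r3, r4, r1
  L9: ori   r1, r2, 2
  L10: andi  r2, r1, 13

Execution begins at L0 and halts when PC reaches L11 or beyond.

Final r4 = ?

  step pc=0: or   r3, r4, r3  regs=(0,10,14,13,12)
  step pc=1: bne  r0, r4, L9  cond=T  regs=(0,10,14,13,12)
  step pc=2: sub  r4, r0, r0  regs=(0,10,14,13,0)
  step pc=9: ori   r1, r2, 2  regs=(0,14,14,13,0)
  step pc=10: andi  r2, r1, 13  regs=(0,14,12,13,0)

0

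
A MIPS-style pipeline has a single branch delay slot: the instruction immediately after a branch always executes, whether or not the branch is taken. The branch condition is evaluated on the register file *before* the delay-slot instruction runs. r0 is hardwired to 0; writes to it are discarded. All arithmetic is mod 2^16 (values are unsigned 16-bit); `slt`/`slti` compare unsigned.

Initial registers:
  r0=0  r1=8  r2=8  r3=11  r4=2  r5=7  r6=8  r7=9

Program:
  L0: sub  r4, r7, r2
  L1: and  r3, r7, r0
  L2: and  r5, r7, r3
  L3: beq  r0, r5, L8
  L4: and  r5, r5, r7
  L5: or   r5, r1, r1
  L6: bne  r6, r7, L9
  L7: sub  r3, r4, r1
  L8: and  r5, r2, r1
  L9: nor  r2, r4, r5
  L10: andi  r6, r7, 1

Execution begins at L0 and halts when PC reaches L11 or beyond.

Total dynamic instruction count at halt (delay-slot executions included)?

8

  step pc=0: sub  r4, r7, r2  regs=(0,8,8,11,1,7,8,9)
  step pc=1: and  r3, r7, r0  regs=(0,8,8,0,1,7,8,9)
  step pc=2: and  r5, r7, r3  regs=(0,8,8,0,1,0,8,9)
  step pc=3: beq  r0, r5, L8  cond=T  regs=(0,8,8,0,1,0,8,9)
  step pc=4: and  r5, r5, r7  regs=(0,8,8,0,1,0,8,9)
  step pc=8: and  r5, r2, r1  regs=(0,8,8,0,1,8,8,9)
  step pc=9: nor  r2, r4, r5  regs=(0,8,65526,0,1,8,8,9)
  step pc=10: andi  r6, r7, 1  regs=(0,8,65526,0,1,8,1,9)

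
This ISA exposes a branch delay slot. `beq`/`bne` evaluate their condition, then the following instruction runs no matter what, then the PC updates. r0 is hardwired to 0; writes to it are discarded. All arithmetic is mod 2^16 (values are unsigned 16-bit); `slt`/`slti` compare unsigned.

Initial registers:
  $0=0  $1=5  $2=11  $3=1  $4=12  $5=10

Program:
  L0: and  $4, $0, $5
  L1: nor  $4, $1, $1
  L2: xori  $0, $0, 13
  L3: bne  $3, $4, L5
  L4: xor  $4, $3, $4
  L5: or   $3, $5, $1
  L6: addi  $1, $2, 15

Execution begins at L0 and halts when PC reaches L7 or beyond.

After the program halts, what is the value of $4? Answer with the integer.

65531

[0] and  $4, $0, $5  →  {$0:0, $1:5, $2:11, $3:1, $4:0, $5:10}
[1] nor  $4, $1, $1  →  {$0:0, $1:5, $2:11, $3:1, $4:65530, $5:10}
[2] xori  $0, $0, 13  →  {$0:0, $1:5, $2:11, $3:1, $4:65530, $5:10}
[3] bne  $3, $4, L5  →  {$0:0, $1:5, $2:11, $3:1, $4:65530, $5:10}  ⟨branch taken⟩
[4] xor  $4, $3, $4  →  {$0:0, $1:5, $2:11, $3:1, $4:65531, $5:10}
[5] or   $3, $5, $1  →  {$0:0, $1:5, $2:11, $3:15, $4:65531, $5:10}
[6] addi  $1, $2, 15  →  {$0:0, $1:26, $2:11, $3:15, $4:65531, $5:10}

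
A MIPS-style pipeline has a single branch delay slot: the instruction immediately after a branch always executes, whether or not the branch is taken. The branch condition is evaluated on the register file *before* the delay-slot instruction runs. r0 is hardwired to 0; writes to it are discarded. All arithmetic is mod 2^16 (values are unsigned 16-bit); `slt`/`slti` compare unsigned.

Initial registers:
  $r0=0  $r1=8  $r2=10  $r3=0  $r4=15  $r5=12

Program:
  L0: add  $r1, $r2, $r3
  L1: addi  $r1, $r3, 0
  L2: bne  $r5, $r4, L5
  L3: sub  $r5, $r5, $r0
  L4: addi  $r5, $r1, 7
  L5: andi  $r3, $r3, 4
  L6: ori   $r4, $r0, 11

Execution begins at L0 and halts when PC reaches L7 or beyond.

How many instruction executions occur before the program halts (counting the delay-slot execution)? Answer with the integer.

[0] add  $r1, $r2, $r3  →  {$r0:0, $r1:10, $r2:10, $r3:0, $r4:15, $r5:12}
[1] addi  $r1, $r3, 0  →  {$r0:0, $r1:0, $r2:10, $r3:0, $r4:15, $r5:12}
[2] bne  $r5, $r4, L5  →  {$r0:0, $r1:0, $r2:10, $r3:0, $r4:15, $r5:12}  ⟨branch taken⟩
[3] sub  $r5, $r5, $r0  →  {$r0:0, $r1:0, $r2:10, $r3:0, $r4:15, $r5:12}
[5] andi  $r3, $r3, 4  →  {$r0:0, $r1:0, $r2:10, $r3:0, $r4:15, $r5:12}
[6] ori   $r4, $r0, 11  →  {$r0:0, $r1:0, $r2:10, $r3:0, $r4:11, $r5:12}

6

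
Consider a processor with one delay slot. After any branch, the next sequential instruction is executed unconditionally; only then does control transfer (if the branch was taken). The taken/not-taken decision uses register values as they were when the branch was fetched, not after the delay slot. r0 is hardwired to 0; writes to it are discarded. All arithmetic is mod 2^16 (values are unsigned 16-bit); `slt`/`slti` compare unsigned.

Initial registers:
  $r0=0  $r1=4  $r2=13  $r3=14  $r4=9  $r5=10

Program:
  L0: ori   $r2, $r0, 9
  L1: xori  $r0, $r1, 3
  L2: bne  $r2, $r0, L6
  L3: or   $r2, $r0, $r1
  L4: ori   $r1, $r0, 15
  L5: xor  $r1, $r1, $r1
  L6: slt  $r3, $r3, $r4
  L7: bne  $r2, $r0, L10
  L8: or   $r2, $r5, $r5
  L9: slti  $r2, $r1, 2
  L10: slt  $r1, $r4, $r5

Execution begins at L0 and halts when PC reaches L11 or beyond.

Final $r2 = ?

10

PC=0  ori   $r2, $r0, 9      | $r0=0 $r1=4 $r2=9 $r3=14 $r4=9 $r5=10
PC=1  xori  $r0, $r1, 3      | $r0=0 $r1=4 $r2=9 $r3=14 $r4=9 $r5=10
PC=2  bne  $r2, $r0, L6      | $r0=0 $r1=4 $r2=9 $r3=14 $r4=9 $r5=10  [TAKEN]
PC=3  or   $r2, $r0, $r1     | $r0=0 $r1=4 $r2=4 $r3=14 $r4=9 $r5=10
PC=6  slt  $r3, $r3, $r4     | $r0=0 $r1=4 $r2=4 $r3=0 $r4=9 $r5=10
PC=7  bne  $r2, $r0, L10     | $r0=0 $r1=4 $r2=4 $r3=0 $r4=9 $r5=10  [TAKEN]
PC=8  or   $r2, $r5, $r5     | $r0=0 $r1=4 $r2=10 $r3=0 $r4=9 $r5=10
PC=10 slt  $r1, $r4, $r5     | $r0=0 $r1=1 $r2=10 $r3=0 $r4=9 $r5=10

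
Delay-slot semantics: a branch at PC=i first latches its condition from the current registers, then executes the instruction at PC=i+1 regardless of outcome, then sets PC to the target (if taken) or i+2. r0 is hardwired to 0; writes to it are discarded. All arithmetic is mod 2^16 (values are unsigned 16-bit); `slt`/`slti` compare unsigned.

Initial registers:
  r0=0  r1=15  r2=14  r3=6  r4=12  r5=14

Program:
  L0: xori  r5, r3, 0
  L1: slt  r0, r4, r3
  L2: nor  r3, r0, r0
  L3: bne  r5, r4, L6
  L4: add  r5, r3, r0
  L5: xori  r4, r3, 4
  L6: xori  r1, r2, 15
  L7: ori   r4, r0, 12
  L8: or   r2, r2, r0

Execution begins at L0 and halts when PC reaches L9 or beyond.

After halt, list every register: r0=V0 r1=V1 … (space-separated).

#0 xori  r5, r3, 0 ; 0/15/14/6/12/6
#1 slt  r0, r4, r3 ; 0/15/14/6/12/6
#2 nor  r3, r0, r0 ; 0/15/14/65535/12/6
#3 bne  r5, r4, L6 ; 0/15/14/65535/12/6 ; →target
#4 add  r5, r3, r0 ; 0/15/14/65535/12/65535
#6 xori  r1, r2, 15 ; 0/1/14/65535/12/65535
#7 ori   r4, r0, 12 ; 0/1/14/65535/12/65535
#8 or   r2, r2, r0 ; 0/1/14/65535/12/65535

r0=0 r1=1 r2=14 r3=65535 r4=12 r5=65535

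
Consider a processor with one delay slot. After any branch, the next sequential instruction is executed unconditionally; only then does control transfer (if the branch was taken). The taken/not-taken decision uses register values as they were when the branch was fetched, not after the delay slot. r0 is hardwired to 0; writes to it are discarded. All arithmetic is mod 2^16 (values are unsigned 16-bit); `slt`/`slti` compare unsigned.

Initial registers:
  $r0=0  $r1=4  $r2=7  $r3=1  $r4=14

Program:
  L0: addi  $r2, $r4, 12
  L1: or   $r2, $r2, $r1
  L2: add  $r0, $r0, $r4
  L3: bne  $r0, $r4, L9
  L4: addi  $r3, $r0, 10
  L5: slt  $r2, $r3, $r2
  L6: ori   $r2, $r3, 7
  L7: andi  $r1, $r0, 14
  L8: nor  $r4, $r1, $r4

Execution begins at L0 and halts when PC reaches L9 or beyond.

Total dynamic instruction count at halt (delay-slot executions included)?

  step pc=0: addi  $r2, $r4, 12  regs=(0,4,26,1,14)
  step pc=1: or   $r2, $r2, $r1  regs=(0,4,30,1,14)
  step pc=2: add  $r0, $r0, $r4  regs=(0,4,30,1,14)
  step pc=3: bne  $r0, $r4, L9  cond=T  regs=(0,4,30,1,14)
  step pc=4: addi  $r3, $r0, 10  regs=(0,4,30,10,14)

5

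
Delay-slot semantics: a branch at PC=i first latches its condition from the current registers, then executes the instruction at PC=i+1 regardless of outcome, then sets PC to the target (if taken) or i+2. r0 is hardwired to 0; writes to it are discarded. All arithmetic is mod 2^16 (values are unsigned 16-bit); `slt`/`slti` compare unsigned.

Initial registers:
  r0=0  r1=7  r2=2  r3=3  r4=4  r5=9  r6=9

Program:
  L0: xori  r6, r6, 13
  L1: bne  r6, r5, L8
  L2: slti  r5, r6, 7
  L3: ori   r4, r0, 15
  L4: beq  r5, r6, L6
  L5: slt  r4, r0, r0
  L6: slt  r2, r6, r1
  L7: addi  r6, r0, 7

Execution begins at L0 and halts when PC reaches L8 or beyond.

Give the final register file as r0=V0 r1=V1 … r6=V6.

r0=0 r1=7 r2=2 r3=3 r4=4 r5=1 r6=4

  step pc=0: xori  r6, r6, 13  regs=(0,7,2,3,4,9,4)
  step pc=1: bne  r6, r5, L8  cond=T  regs=(0,7,2,3,4,9,4)
  step pc=2: slti  r5, r6, 7  regs=(0,7,2,3,4,1,4)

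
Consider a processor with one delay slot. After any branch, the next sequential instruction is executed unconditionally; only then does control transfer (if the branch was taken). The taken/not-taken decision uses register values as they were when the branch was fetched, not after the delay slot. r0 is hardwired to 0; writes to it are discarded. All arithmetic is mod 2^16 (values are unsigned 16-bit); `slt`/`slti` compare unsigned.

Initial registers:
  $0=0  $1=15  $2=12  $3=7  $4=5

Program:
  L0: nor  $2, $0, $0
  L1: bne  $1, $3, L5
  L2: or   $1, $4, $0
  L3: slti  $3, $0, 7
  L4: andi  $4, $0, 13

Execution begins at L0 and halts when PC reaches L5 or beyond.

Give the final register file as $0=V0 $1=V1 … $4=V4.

$0=0 $1=5 $2=65535 $3=7 $4=5

  step pc=0: nor  $2, $0, $0  regs=(0,15,65535,7,5)
  step pc=1: bne  $1, $3, L5  cond=T  regs=(0,15,65535,7,5)
  step pc=2: or   $1, $4, $0  regs=(0,5,65535,7,5)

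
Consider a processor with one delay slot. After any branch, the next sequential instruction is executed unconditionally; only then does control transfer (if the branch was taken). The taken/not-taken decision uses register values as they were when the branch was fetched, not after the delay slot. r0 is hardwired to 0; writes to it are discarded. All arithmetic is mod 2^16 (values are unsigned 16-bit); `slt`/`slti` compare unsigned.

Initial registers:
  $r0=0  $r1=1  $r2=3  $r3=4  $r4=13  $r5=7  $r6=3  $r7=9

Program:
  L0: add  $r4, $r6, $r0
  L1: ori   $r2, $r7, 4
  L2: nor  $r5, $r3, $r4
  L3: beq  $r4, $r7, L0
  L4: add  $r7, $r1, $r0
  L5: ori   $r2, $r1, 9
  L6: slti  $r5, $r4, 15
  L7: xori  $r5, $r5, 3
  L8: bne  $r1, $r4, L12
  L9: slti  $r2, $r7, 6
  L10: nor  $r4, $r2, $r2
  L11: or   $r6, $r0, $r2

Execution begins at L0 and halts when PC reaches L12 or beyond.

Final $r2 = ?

PC=0  add  $r4, $r6, $r0     | $r0=0 $r1=1 $r2=3 $r3=4 $r4=3 $r5=7 $r6=3 $r7=9
PC=1  ori   $r2, $r7, 4      | $r0=0 $r1=1 $r2=13 $r3=4 $r4=3 $r5=7 $r6=3 $r7=9
PC=2  nor  $r5, $r3, $r4     | $r0=0 $r1=1 $r2=13 $r3=4 $r4=3 $r5=65528 $r6=3 $r7=9
PC=3  beq  $r4, $r7, L0      | $r0=0 $r1=1 $r2=13 $r3=4 $r4=3 $r5=65528 $r6=3 $r7=9  [not taken]
PC=4  add  $r7, $r1, $r0     | $r0=0 $r1=1 $r2=13 $r3=4 $r4=3 $r5=65528 $r6=3 $r7=1
PC=5  ori   $r2, $r1, 9      | $r0=0 $r1=1 $r2=9 $r3=4 $r4=3 $r5=65528 $r6=3 $r7=1
PC=6  slti  $r5, $r4, 15     | $r0=0 $r1=1 $r2=9 $r3=4 $r4=3 $r5=1 $r6=3 $r7=1
PC=7  xori  $r5, $r5, 3      | $r0=0 $r1=1 $r2=9 $r3=4 $r4=3 $r5=2 $r6=3 $r7=1
PC=8  bne  $r1, $r4, L12     | $r0=0 $r1=1 $r2=9 $r3=4 $r4=3 $r5=2 $r6=3 $r7=1  [TAKEN]
PC=9  slti  $r2, $r7, 6      | $r0=0 $r1=1 $r2=1 $r3=4 $r4=3 $r5=2 $r6=3 $r7=1

1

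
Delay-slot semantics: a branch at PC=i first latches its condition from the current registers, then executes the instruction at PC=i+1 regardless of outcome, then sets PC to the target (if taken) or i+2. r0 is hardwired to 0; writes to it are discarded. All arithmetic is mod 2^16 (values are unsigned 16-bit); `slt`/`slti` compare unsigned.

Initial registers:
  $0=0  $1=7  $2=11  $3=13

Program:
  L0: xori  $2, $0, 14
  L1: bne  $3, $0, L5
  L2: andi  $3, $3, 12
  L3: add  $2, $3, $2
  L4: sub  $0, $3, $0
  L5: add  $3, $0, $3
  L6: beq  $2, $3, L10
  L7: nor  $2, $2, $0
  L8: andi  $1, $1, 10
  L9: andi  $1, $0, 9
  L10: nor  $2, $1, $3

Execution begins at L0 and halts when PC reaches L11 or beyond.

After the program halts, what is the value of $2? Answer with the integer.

65523

#0 xori  $2, $0, 14 ; 0/7/14/13
#1 bne  $3, $0, L5 ; 0/7/14/13 ; →target
#2 andi  $3, $3, 12 ; 0/7/14/12
#5 add  $3, $0, $3 ; 0/7/14/12
#6 beq  $2, $3, L10 ; 0/7/14/12 ; →fallthru
#7 nor  $2, $2, $0 ; 0/7/65521/12
#8 andi  $1, $1, 10 ; 0/2/65521/12
#9 andi  $1, $0, 9 ; 0/0/65521/12
#10 nor  $2, $1, $3 ; 0/0/65523/12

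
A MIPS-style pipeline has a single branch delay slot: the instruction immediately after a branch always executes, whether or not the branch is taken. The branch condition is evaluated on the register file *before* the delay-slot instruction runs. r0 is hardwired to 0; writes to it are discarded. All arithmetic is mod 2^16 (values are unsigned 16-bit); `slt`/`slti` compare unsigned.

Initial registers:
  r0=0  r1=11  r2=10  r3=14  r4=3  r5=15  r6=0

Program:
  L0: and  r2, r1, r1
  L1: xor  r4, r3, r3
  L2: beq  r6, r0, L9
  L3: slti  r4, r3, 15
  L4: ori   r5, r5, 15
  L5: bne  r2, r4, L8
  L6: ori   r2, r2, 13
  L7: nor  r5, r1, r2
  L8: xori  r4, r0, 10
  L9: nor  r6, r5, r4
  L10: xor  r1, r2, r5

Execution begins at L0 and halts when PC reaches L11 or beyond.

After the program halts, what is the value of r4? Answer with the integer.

PC=0  and  r2, r1, r1        | r0=0 r1=11 r2=11 r3=14 r4=3 r5=15 r6=0
PC=1  xor  r4, r3, r3        | r0=0 r1=11 r2=11 r3=14 r4=0 r5=15 r6=0
PC=2  beq  r6, r0, L9        | r0=0 r1=11 r2=11 r3=14 r4=0 r5=15 r6=0  [TAKEN]
PC=3  slti  r4, r3, 15       | r0=0 r1=11 r2=11 r3=14 r4=1 r5=15 r6=0
PC=9  nor  r6, r5, r4        | r0=0 r1=11 r2=11 r3=14 r4=1 r5=15 r6=65520
PC=10 xor  r1, r2, r5        | r0=0 r1=4 r2=11 r3=14 r4=1 r5=15 r6=65520

1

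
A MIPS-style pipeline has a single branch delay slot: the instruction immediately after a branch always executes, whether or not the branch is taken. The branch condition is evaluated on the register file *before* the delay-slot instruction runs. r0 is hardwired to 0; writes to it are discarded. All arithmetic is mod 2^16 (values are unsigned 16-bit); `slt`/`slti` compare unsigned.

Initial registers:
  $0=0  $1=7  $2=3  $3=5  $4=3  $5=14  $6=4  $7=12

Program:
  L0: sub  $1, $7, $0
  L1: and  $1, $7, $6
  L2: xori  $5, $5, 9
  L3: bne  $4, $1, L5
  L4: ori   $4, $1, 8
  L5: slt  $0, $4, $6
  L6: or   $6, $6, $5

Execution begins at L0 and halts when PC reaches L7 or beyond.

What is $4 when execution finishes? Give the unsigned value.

12

  step pc=0: sub  $1, $7, $0  regs=(0,12,3,5,3,14,4,12)
  step pc=1: and  $1, $7, $6  regs=(0,4,3,5,3,14,4,12)
  step pc=2: xori  $5, $5, 9  regs=(0,4,3,5,3,7,4,12)
  step pc=3: bne  $4, $1, L5  cond=T  regs=(0,4,3,5,3,7,4,12)
  step pc=4: ori   $4, $1, 8  regs=(0,4,3,5,12,7,4,12)
  step pc=5: slt  $0, $4, $6  regs=(0,4,3,5,12,7,4,12)
  step pc=6: or   $6, $6, $5  regs=(0,4,3,5,12,7,7,12)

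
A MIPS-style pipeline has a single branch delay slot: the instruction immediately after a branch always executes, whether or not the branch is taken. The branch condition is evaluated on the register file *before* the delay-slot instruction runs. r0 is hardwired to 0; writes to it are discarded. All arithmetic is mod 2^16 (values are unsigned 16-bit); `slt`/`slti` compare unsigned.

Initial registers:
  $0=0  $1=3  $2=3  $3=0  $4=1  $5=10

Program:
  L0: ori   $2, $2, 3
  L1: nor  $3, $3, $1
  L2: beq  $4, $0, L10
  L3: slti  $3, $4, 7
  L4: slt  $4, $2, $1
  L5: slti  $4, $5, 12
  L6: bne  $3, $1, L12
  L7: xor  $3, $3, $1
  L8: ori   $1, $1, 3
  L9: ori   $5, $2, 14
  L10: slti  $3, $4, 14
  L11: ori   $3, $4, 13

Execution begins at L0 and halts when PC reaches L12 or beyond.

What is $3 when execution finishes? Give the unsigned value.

2

  step pc=0: ori   $2, $2, 3  regs=(0,3,3,0,1,10)
  step pc=1: nor  $3, $3, $1  regs=(0,3,3,65532,1,10)
  step pc=2: beq  $4, $0, L10  cond=F  regs=(0,3,3,65532,1,10)
  step pc=3: slti  $3, $4, 7  regs=(0,3,3,1,1,10)
  step pc=4: slt  $4, $2, $1  regs=(0,3,3,1,0,10)
  step pc=5: slti  $4, $5, 12  regs=(0,3,3,1,1,10)
  step pc=6: bne  $3, $1, L12  cond=T  regs=(0,3,3,1,1,10)
  step pc=7: xor  $3, $3, $1  regs=(0,3,3,2,1,10)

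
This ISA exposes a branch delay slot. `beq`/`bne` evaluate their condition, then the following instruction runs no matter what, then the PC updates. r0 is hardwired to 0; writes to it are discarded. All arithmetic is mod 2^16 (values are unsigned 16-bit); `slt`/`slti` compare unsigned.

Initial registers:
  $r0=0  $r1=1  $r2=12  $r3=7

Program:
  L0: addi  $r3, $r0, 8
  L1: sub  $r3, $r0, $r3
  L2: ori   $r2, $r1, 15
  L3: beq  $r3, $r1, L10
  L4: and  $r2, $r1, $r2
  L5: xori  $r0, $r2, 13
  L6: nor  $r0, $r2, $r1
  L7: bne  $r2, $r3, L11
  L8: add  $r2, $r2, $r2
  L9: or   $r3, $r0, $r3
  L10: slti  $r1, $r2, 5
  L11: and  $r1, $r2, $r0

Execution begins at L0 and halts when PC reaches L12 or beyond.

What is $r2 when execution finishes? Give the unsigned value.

2

PC=0  addi  $r3, $r0, 8      | $r0=0 $r1=1 $r2=12 $r3=8
PC=1  sub  $r3, $r0, $r3     | $r0=0 $r1=1 $r2=12 $r3=65528
PC=2  ori   $r2, $r1, 15     | $r0=0 $r1=1 $r2=15 $r3=65528
PC=3  beq  $r3, $r1, L10     | $r0=0 $r1=1 $r2=15 $r3=65528  [not taken]
PC=4  and  $r2, $r1, $r2     | $r0=0 $r1=1 $r2=1 $r3=65528
PC=5  xori  $r0, $r2, 13     | $r0=0 $r1=1 $r2=1 $r3=65528
PC=6  nor  $r0, $r2, $r1     | $r0=0 $r1=1 $r2=1 $r3=65528
PC=7  bne  $r2, $r3, L11     | $r0=0 $r1=1 $r2=1 $r3=65528  [TAKEN]
PC=8  add  $r2, $r2, $r2     | $r0=0 $r1=1 $r2=2 $r3=65528
PC=11 and  $r1, $r2, $r0     | $r0=0 $r1=0 $r2=2 $r3=65528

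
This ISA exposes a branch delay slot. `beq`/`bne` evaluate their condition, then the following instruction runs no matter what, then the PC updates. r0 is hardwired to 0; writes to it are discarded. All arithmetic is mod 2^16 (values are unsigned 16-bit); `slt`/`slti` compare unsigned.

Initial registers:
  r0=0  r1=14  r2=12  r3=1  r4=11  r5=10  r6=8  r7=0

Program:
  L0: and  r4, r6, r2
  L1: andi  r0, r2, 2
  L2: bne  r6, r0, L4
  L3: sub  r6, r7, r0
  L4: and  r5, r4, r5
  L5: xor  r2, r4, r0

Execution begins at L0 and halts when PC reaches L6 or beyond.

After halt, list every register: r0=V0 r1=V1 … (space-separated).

  step pc=0: and  r4, r6, r2  regs=(0,14,12,1,8,10,8,0)
  step pc=1: andi  r0, r2, 2  regs=(0,14,12,1,8,10,8,0)
  step pc=2: bne  r6, r0, L4  cond=T  regs=(0,14,12,1,8,10,8,0)
  step pc=3: sub  r6, r7, r0  regs=(0,14,12,1,8,10,0,0)
  step pc=4: and  r5, r4, r5  regs=(0,14,12,1,8,8,0,0)
  step pc=5: xor  r2, r4, r0  regs=(0,14,8,1,8,8,0,0)

r0=0 r1=14 r2=8 r3=1 r4=8 r5=8 r6=0 r7=0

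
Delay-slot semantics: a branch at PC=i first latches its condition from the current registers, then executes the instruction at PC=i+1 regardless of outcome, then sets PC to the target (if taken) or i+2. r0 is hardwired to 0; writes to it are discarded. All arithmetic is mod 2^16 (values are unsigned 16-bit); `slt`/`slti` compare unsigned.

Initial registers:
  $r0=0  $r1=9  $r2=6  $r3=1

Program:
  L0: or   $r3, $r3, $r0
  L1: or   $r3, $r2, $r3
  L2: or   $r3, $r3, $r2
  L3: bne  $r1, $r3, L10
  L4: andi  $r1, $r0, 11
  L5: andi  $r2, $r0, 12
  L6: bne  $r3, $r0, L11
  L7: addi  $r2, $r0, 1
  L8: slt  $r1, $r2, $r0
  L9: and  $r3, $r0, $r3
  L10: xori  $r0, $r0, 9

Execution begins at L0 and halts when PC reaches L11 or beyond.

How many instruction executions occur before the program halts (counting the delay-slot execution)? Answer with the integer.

  step pc=0: or   $r3, $r3, $r0  regs=(0,9,6,1)
  step pc=1: or   $r3, $r2, $r3  regs=(0,9,6,7)
  step pc=2: or   $r3, $r3, $r2  regs=(0,9,6,7)
  step pc=3: bne  $r1, $r3, L10  cond=T  regs=(0,9,6,7)
  step pc=4: andi  $r1, $r0, 11  regs=(0,0,6,7)
  step pc=10: xori  $r0, $r0, 9  regs=(0,0,6,7)

6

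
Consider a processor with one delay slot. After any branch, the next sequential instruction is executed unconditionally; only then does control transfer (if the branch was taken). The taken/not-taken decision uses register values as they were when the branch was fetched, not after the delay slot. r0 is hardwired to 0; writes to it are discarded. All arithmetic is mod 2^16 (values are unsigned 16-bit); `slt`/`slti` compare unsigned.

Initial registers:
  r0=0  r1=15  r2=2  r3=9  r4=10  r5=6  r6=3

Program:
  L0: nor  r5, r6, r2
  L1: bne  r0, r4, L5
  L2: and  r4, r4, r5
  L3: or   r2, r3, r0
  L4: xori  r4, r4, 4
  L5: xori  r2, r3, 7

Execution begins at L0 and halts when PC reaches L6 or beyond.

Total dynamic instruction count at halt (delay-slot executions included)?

  step pc=0: nor  r5, r6, r2  regs=(0,15,2,9,10,65532,3)
  step pc=1: bne  r0, r4, L5  cond=T  regs=(0,15,2,9,10,65532,3)
  step pc=2: and  r4, r4, r5  regs=(0,15,2,9,8,65532,3)
  step pc=5: xori  r2, r3, 7  regs=(0,15,14,9,8,65532,3)

4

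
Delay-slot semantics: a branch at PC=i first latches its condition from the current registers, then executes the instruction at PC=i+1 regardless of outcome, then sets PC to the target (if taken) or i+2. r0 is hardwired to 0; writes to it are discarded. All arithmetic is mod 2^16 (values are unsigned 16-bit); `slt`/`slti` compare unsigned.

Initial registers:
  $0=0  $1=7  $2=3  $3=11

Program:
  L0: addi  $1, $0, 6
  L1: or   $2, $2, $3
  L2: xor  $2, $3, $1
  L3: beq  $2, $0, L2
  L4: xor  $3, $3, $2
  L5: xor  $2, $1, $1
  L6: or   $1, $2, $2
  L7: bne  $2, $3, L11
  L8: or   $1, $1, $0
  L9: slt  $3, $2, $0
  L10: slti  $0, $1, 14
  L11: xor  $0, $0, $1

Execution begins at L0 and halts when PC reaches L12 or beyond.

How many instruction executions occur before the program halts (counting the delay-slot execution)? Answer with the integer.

PC=0  addi  $1, $0, 6        | $0=0 $1=6 $2=3 $3=11
PC=1  or   $2, $2, $3        | $0=0 $1=6 $2=11 $3=11
PC=2  xor  $2, $3, $1        | $0=0 $1=6 $2=13 $3=11
PC=3  beq  $2, $0, L2        | $0=0 $1=6 $2=13 $3=11  [not taken]
PC=4  xor  $3, $3, $2        | $0=0 $1=6 $2=13 $3=6
PC=5  xor  $2, $1, $1        | $0=0 $1=6 $2=0 $3=6
PC=6  or   $1, $2, $2        | $0=0 $1=0 $2=0 $3=6
PC=7  bne  $2, $3, L11       | $0=0 $1=0 $2=0 $3=6  [TAKEN]
PC=8  or   $1, $1, $0        | $0=0 $1=0 $2=0 $3=6
PC=11 xor  $0, $0, $1        | $0=0 $1=0 $2=0 $3=6

10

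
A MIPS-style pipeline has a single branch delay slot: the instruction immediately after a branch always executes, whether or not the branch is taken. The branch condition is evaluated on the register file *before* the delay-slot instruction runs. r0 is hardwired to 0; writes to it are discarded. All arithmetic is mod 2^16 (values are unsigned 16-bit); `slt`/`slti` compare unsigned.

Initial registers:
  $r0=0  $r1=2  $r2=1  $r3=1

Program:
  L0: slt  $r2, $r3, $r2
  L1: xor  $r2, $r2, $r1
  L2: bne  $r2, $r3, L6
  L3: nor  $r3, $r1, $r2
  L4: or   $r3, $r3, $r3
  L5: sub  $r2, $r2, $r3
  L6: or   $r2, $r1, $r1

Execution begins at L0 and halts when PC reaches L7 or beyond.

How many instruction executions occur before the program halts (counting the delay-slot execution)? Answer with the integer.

#0 slt  $r2, $r3, $r2 ; 0/2/0/1
#1 xor  $r2, $r2, $r1 ; 0/2/2/1
#2 bne  $r2, $r3, L6 ; 0/2/2/1 ; →target
#3 nor  $r3, $r1, $r2 ; 0/2/2/65533
#6 or   $r2, $r1, $r1 ; 0/2/2/65533

5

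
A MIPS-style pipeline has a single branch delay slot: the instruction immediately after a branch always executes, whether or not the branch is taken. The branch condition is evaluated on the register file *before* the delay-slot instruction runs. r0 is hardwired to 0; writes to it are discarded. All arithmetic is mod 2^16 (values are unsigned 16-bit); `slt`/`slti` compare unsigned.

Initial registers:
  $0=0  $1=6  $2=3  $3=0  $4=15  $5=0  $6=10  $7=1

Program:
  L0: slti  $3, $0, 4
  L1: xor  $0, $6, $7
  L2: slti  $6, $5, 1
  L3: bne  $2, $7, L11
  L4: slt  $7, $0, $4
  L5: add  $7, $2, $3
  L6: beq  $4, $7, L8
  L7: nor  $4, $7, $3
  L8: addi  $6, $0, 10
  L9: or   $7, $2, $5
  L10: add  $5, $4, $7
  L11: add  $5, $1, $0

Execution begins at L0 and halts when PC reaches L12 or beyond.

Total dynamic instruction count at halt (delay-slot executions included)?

6

PC=0  slti  $3, $0, 4        | $0=0 $1=6 $2=3 $3=1 $4=15 $5=0 $6=10 $7=1
PC=1  xor  $0, $6, $7        | $0=0 $1=6 $2=3 $3=1 $4=15 $5=0 $6=10 $7=1
PC=2  slti  $6, $5, 1        | $0=0 $1=6 $2=3 $3=1 $4=15 $5=0 $6=1 $7=1
PC=3  bne  $2, $7, L11       | $0=0 $1=6 $2=3 $3=1 $4=15 $5=0 $6=1 $7=1  [TAKEN]
PC=4  slt  $7, $0, $4        | $0=0 $1=6 $2=3 $3=1 $4=15 $5=0 $6=1 $7=1
PC=11 add  $5, $1, $0        | $0=0 $1=6 $2=3 $3=1 $4=15 $5=6 $6=1 $7=1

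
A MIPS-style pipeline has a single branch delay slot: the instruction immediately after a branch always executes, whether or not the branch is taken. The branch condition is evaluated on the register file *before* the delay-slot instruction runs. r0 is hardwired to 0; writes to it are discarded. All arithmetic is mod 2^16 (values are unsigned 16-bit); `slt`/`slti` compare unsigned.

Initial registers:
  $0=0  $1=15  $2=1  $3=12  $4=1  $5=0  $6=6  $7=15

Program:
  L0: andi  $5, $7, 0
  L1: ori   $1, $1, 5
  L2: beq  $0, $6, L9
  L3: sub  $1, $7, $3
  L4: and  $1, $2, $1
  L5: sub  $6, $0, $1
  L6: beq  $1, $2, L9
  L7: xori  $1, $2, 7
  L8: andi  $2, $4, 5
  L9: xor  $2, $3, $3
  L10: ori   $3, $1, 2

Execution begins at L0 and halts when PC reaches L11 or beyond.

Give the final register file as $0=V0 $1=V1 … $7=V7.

#0 andi  $5, $7, 0 ; 0/15/1/12/1/0/6/15
#1 ori   $1, $1, 5 ; 0/15/1/12/1/0/6/15
#2 beq  $0, $6, L9 ; 0/15/1/12/1/0/6/15 ; →fallthru
#3 sub  $1, $7, $3 ; 0/3/1/12/1/0/6/15
#4 and  $1, $2, $1 ; 0/1/1/12/1/0/6/15
#5 sub  $6, $0, $1 ; 0/1/1/12/1/0/65535/15
#6 beq  $1, $2, L9 ; 0/1/1/12/1/0/65535/15 ; →target
#7 xori  $1, $2, 7 ; 0/6/1/12/1/0/65535/15
#9 xor  $2, $3, $3 ; 0/6/0/12/1/0/65535/15
#10 ori   $3, $1, 2 ; 0/6/0/6/1/0/65535/15

$0=0 $1=6 $2=0 $3=6 $4=1 $5=0 $6=65535 $7=15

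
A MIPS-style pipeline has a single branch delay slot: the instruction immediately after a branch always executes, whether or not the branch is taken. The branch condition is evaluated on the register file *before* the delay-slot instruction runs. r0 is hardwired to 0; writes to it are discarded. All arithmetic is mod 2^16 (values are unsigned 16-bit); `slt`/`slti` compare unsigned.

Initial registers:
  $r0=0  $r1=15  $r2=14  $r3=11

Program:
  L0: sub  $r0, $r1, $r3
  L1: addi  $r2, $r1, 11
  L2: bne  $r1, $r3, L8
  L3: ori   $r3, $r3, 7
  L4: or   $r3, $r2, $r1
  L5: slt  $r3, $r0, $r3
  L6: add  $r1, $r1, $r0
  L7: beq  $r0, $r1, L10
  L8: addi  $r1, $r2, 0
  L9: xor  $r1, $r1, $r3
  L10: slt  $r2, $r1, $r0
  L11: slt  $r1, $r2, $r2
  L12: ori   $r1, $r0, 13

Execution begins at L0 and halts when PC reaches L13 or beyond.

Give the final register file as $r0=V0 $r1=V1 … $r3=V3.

$r0=0 $r1=13 $r2=0 $r3=15

[0] sub  $r0, $r1, $r3  →  {$r0:0, $r1:15, $r2:14, $r3:11}
[1] addi  $r2, $r1, 11  →  {$r0:0, $r1:15, $r2:26, $r3:11}
[2] bne  $r1, $r3, L8  →  {$r0:0, $r1:15, $r2:26, $r3:11}  ⟨branch taken⟩
[3] ori   $r3, $r3, 7  →  {$r0:0, $r1:15, $r2:26, $r3:15}
[8] addi  $r1, $r2, 0  →  {$r0:0, $r1:26, $r2:26, $r3:15}
[9] xor  $r1, $r1, $r3  →  {$r0:0, $r1:21, $r2:26, $r3:15}
[10] slt  $r2, $r1, $r0  →  {$r0:0, $r1:21, $r2:0, $r3:15}
[11] slt  $r1, $r2, $r2  →  {$r0:0, $r1:0, $r2:0, $r3:15}
[12] ori   $r1, $r0, 13  →  {$r0:0, $r1:13, $r2:0, $r3:15}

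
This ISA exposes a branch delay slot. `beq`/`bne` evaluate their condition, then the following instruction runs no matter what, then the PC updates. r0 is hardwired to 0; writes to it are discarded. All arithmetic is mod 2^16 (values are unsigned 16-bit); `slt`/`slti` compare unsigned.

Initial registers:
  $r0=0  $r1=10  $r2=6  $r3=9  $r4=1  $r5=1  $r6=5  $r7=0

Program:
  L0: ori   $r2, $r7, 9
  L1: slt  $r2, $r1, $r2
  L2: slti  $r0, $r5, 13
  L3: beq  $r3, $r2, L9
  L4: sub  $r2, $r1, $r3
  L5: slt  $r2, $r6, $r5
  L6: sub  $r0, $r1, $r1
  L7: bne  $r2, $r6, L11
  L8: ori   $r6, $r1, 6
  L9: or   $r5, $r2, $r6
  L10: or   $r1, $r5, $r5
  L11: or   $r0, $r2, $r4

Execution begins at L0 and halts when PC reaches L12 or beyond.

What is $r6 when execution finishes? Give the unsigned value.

#0 ori   $r2, $r7, 9 ; 0/10/9/9/1/1/5/0
#1 slt  $r2, $r1, $r2 ; 0/10/0/9/1/1/5/0
#2 slti  $r0, $r5, 13 ; 0/10/0/9/1/1/5/0
#3 beq  $r3, $r2, L9 ; 0/10/0/9/1/1/5/0 ; →fallthru
#4 sub  $r2, $r1, $r3 ; 0/10/1/9/1/1/5/0
#5 slt  $r2, $r6, $r5 ; 0/10/0/9/1/1/5/0
#6 sub  $r0, $r1, $r1 ; 0/10/0/9/1/1/5/0
#7 bne  $r2, $r6, L11 ; 0/10/0/9/1/1/5/0 ; →target
#8 ori   $r6, $r1, 6 ; 0/10/0/9/1/1/14/0
#11 or   $r0, $r2, $r4 ; 0/10/0/9/1/1/14/0

14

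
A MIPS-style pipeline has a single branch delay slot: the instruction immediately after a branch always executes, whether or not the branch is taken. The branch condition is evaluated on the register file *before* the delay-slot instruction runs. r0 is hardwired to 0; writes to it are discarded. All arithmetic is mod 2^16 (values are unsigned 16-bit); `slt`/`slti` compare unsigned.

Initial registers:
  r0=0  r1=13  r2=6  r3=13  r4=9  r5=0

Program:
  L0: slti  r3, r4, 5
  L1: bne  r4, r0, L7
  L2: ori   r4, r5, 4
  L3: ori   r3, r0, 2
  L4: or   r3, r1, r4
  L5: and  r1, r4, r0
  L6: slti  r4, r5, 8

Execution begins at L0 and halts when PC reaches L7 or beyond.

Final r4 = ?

PC=0  slti  r3, r4, 5        | r0=0 r1=13 r2=6 r3=0 r4=9 r5=0
PC=1  bne  r4, r0, L7        | r0=0 r1=13 r2=6 r3=0 r4=9 r5=0  [TAKEN]
PC=2  ori   r4, r5, 4        | r0=0 r1=13 r2=6 r3=0 r4=4 r5=0

4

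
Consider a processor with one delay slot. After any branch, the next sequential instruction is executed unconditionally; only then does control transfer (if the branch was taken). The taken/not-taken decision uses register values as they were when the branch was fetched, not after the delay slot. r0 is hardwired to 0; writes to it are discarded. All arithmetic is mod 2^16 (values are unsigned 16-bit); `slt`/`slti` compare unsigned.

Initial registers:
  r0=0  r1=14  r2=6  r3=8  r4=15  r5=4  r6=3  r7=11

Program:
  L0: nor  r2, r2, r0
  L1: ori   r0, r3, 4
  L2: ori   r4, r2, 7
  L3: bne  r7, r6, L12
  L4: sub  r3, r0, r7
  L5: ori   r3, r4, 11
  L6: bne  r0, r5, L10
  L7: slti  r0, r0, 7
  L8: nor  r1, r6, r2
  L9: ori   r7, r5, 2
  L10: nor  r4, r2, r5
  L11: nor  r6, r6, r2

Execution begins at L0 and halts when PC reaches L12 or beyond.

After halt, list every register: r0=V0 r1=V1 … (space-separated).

  step pc=0: nor  r2, r2, r0  regs=(0,14,65529,8,15,4,3,11)
  step pc=1: ori   r0, r3, 4  regs=(0,14,65529,8,15,4,3,11)
  step pc=2: ori   r4, r2, 7  regs=(0,14,65529,8,65535,4,3,11)
  step pc=3: bne  r7, r6, L12  cond=T  regs=(0,14,65529,8,65535,4,3,11)
  step pc=4: sub  r3, r0, r7  regs=(0,14,65529,65525,65535,4,3,11)

r0=0 r1=14 r2=65529 r3=65525 r4=65535 r5=4 r6=3 r7=11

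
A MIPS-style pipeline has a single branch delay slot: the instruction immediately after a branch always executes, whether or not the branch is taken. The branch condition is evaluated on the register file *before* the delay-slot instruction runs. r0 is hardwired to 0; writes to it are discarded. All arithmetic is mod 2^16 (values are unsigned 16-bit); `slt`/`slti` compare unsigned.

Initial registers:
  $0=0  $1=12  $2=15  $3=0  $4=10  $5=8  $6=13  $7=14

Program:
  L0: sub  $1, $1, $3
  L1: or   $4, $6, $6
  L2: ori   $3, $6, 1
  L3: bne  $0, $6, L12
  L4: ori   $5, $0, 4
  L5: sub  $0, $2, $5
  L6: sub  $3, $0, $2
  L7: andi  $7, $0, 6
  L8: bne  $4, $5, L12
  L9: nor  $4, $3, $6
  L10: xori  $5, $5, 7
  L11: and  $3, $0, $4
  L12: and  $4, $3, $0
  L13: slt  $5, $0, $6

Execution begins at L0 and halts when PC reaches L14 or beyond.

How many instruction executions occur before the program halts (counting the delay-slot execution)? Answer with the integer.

7

PC=0  sub  $1, $1, $3        | $0=0 $1=12 $2=15 $3=0 $4=10 $5=8 $6=13 $7=14
PC=1  or   $4, $6, $6        | $0=0 $1=12 $2=15 $3=0 $4=13 $5=8 $6=13 $7=14
PC=2  ori   $3, $6, 1        | $0=0 $1=12 $2=15 $3=13 $4=13 $5=8 $6=13 $7=14
PC=3  bne  $0, $6, L12       | $0=0 $1=12 $2=15 $3=13 $4=13 $5=8 $6=13 $7=14  [TAKEN]
PC=4  ori   $5, $0, 4        | $0=0 $1=12 $2=15 $3=13 $4=13 $5=4 $6=13 $7=14
PC=12 and  $4, $3, $0        | $0=0 $1=12 $2=15 $3=13 $4=0 $5=4 $6=13 $7=14
PC=13 slt  $5, $0, $6        | $0=0 $1=12 $2=15 $3=13 $4=0 $5=1 $6=13 $7=14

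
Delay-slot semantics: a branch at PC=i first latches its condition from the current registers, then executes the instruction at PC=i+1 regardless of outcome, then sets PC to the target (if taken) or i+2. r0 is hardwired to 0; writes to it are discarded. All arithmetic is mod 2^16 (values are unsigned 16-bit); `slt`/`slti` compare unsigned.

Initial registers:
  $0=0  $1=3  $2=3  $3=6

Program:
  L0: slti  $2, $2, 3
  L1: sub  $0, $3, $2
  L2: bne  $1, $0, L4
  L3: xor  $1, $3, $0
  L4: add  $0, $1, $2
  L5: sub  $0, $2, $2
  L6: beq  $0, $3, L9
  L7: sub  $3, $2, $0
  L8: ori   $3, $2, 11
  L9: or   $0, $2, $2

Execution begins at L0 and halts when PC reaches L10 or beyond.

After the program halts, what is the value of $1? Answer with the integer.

PC=0  slti  $2, $2, 3        | $0=0 $1=3 $2=0 $3=6
PC=1  sub  $0, $3, $2        | $0=0 $1=3 $2=0 $3=6
PC=2  bne  $1, $0, L4        | $0=0 $1=3 $2=0 $3=6  [TAKEN]
PC=3  xor  $1, $3, $0        | $0=0 $1=6 $2=0 $3=6
PC=4  add  $0, $1, $2        | $0=0 $1=6 $2=0 $3=6
PC=5  sub  $0, $2, $2        | $0=0 $1=6 $2=0 $3=6
PC=6  beq  $0, $3, L9        | $0=0 $1=6 $2=0 $3=6  [not taken]
PC=7  sub  $3, $2, $0        | $0=0 $1=6 $2=0 $3=0
PC=8  ori   $3, $2, 11       | $0=0 $1=6 $2=0 $3=11
PC=9  or   $0, $2, $2        | $0=0 $1=6 $2=0 $3=11

6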